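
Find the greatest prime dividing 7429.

23

7429 = 17 · 437
437 = 19 · 23
23 is prime.
So 7429 = 17 · 19 · 23; the largest prime factor is 23.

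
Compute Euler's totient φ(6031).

5832

Factor: 6031 = 37 · 163.
φ(6031) = (37−1) · (163−1) = 36 · 162 = 5832.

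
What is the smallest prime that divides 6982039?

43

6982039 is odd.
Digit sum 37, not divisible by 3.
Ends in 9: not divisible by 5.
7: 6982039 = 7·997434 + 1
11: 6982039 = 11·634730 + 9
13: 6982039 = 13·537079 + 12
17: 6982039 = 17·410708 + 3
19: 6982039 = 19·367475 + 14
23: 6982039 = 23·303566 + 21
29: 6982039 = 29·240759 + 28
31: 6982039 = 31·225227 + 2
37: 6982039 = 37·188703 + 28
41: 6982039 = 41·170293 + 26
43: 6982039 = 43·162373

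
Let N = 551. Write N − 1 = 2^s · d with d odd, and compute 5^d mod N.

294

551 − 1 = 550 = 2^1 · 275, so d = 275.
5^1 ≡ 5 (mod 551)
5^2 ≡ 5^2 = 25 ≡ 25 (mod 551)
5^4 ≡ 25^2 = 625 ≡ 74 (mod 551)
5^8 ≡ 74^2 = 5476 ≡ 517 (mod 551)
5^16 ≡ 517^2 = 267289 ≡ 54 (mod 551)
5^32 ≡ 54^2 = 2916 ≡ 161 (mod 551)
5^64 ≡ 161^2 = 25921 ≡ 24 (mod 551)
5^128 ≡ 24^2 = 576 ≡ 25 (mod 551)
5^256 ≡ 25^2 = 625 ≡ 74 (mod 551)
275 = 256 + 16 + 2 + 1 in binary powers of 2.
So 5^275 ≡ 74 · 54 · 25 · 5 ≡ 294 (mod 551).
Squaring chain: 294; never reaches −1, so base 5 is a Miller–Rabin witness that 551 is composite.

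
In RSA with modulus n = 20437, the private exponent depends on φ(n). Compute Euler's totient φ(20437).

20140

Factor: 20437 = 107 · 191.
φ(20437) = (107−1) · (191−1) = 106 · 190 = 20140.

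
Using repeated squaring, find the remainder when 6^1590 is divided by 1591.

6^1 ≡ 6 (mod 1591)
6^2 ≡ 6^2 = 36 ≡ 36 (mod 1591)
6^4 ≡ 36^2 = 1296 ≡ 1296 (mod 1591)
6^8 ≡ 1296^2 = 1679616 ≡ 1111 (mod 1591)
6^16 ≡ 1111^2 = 1234321 ≡ 1296 (mod 1591)
6^32 ≡ 1296^2 = 1679616 ≡ 1111 (mod 1591)
6^64 ≡ 1111^2 = 1234321 ≡ 1296 (mod 1591)
6^128 ≡ 1296^2 = 1679616 ≡ 1111 (mod 1591)
6^256 ≡ 1111^2 = 1234321 ≡ 1296 (mod 1591)
6^512 ≡ 1296^2 = 1679616 ≡ 1111 (mod 1591)
6^1024 ≡ 1111^2 = 1234321 ≡ 1296 (mod 1591)
1590 = 1024 + 512 + 32 + 16 + 4 + 2 in binary powers of 2.
So 6^1590 ≡ 1296 · 1111 · 1111 · 1296 · 1296 · 36 ≡ 517 (mod 1591).
Since 517 ≠ 1, base 6 is a Fermat witness: 1591 is composite.

517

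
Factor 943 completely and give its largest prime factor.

943 = 23 · 41
41 is prime.
So 943 = 23 · 41; the largest prime factor is 41.

41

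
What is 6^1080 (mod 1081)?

243

6^1 ≡ 6 (mod 1081)
6^2 ≡ 6^2 = 36 ≡ 36 (mod 1081)
6^4 ≡ 36^2 = 1296 ≡ 215 (mod 1081)
6^8 ≡ 215^2 = 46225 ≡ 823 (mod 1081)
6^16 ≡ 823^2 = 677329 ≡ 623 (mod 1081)
6^32 ≡ 623^2 = 388129 ≡ 50 (mod 1081)
6^64 ≡ 50^2 = 2500 ≡ 338 (mod 1081)
6^128 ≡ 338^2 = 114244 ≡ 739 (mod 1081)
6^256 ≡ 739^2 = 546121 ≡ 216 (mod 1081)
6^512 ≡ 216^2 = 46656 ≡ 173 (mod 1081)
6^1024 ≡ 173^2 = 29929 ≡ 742 (mod 1081)
1080 = 1024 + 32 + 16 + 8 in binary powers of 2.
So 6^1080 ≡ 742 · 50 · 623 · 823 ≡ 243 (mod 1081).
Since 243 ≠ 1, base 6 is a Fermat witness: 1081 is composite.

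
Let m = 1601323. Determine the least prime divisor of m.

1601323 is odd.
Digit sum 16, not divisible by 3.
Ends in 3: not divisible by 5.
7: 1601323 = 7·228760 + 3
11: 1601323 = 11·145574 + 9
13: 1601323 = 13·123178 + 9
17: 1601323 = 17·94195 + 8
19: 1601323 = 19·84280 + 3
23: 1601323 = 23·69622 + 17
29: 1601323 = 29·55218 + 1
31: 1601323 = 31·51655 + 18
37: 1601323 = 37·43279

37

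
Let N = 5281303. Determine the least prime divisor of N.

43

5281303 is odd.
Digit sum 22, not divisible by 3.
Ends in 3: not divisible by 5.
7: 5281303 = 7·754471 + 6
11: 5281303 = 11·480118 + 5
13: 5281303 = 13·406254 + 1
17: 5281303 = 17·310664 + 15
19: 5281303 = 19·277963 + 6
23: 5281303 = 23·229621 + 20
29: 5281303 = 29·182113 + 26
31: 5281303 = 31·170364 + 19
37: 5281303 = 37·142737 + 34
41: 5281303 = 41·128812 + 11
43: 5281303 = 43·122821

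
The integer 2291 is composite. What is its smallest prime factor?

2291 is odd.
Digit sum 14, not divisible by 3.
Ends in 1: not divisible by 5.
7: 2291 = 7·327 + 2
11: 2291 = 11·208 + 3
13: 2291 = 13·176 + 3
17: 2291 = 17·134 + 13
19: 2291 = 19·120 + 11
23: 2291 = 23·99 + 14
29: 2291 = 29·79

29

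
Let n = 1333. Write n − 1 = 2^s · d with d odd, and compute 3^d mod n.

1298

1333 − 1 = 1332 = 2^2 · 333, so d = 333.
3^1 ≡ 3 (mod 1333)
3^2 ≡ 3^2 = 9 ≡ 9 (mod 1333)
3^4 ≡ 9^2 = 81 ≡ 81 (mod 1333)
3^8 ≡ 81^2 = 6561 ≡ 1229 (mod 1333)
3^16 ≡ 1229^2 = 1510441 ≡ 152 (mod 1333)
3^32 ≡ 152^2 = 23104 ≡ 443 (mod 1333)
3^64 ≡ 443^2 = 196249 ≡ 298 (mod 1333)
3^128 ≡ 298^2 = 88804 ≡ 826 (mod 1333)
3^256 ≡ 826^2 = 682276 ≡ 1113 (mod 1333)
333 = 256 + 64 + 8 + 4 + 1 in binary powers of 2.
So 3^333 ≡ 1113 · 298 · 1229 · 81 · 3 ≡ 1298 (mod 1333).
Squaring chain: 1298 → 1225; never reaches −1, so base 3 is a Miller–Rabin witness that 1333 is composite.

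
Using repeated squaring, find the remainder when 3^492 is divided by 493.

3^1 ≡ 3 (mod 493)
3^2 ≡ 3^2 = 9 ≡ 9 (mod 493)
3^4 ≡ 9^2 = 81 ≡ 81 (mod 493)
3^8 ≡ 81^2 = 6561 ≡ 152 (mod 493)
3^16 ≡ 152^2 = 23104 ≡ 426 (mod 493)
3^32 ≡ 426^2 = 181476 ≡ 52 (mod 493)
3^64 ≡ 52^2 = 2704 ≡ 239 (mod 493)
3^128 ≡ 239^2 = 57121 ≡ 426 (mod 493)
3^256 ≡ 426^2 = 181476 ≡ 52 (mod 493)
492 = 256 + 128 + 64 + 32 + 8 + 4 in binary powers of 2.
So 3^492 ≡ 52 · 426 · 239 · 52 · 152 · 81 ≡ 310 (mod 493).
Since 310 ≠ 1, base 3 is a Fermat witness: 493 is composite.

310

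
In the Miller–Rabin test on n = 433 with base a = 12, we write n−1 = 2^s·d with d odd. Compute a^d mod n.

254

433 − 1 = 432 = 2^4 · 27, so d = 27.
12^1 ≡ 12 (mod 433)
12^2 ≡ 12^2 = 144 ≡ 144 (mod 433)
12^4 ≡ 144^2 = 20736 ≡ 385 (mod 433)
12^8 ≡ 385^2 = 148225 ≡ 139 (mod 433)
12^16 ≡ 139^2 = 19321 ≡ 269 (mod 433)
27 = 16 + 8 + 2 + 1 in binary powers of 2.
So 12^27 ≡ 269 · 139 · 144 · 12 ≡ 254 (mod 433).
Squaring chain: 254 → 432 → 1 → 1; reaches −1, so base 12 does not prove 433 composite.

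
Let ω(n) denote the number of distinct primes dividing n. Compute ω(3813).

3813 = 3 · 1271
1271 = 31 · 41
3813 = 3 · 31 · 41, which has 3 distinct prime factors.

3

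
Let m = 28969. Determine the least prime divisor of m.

59

28969 is odd.
Digit sum 34, not divisible by 3.
Ends in 9: not divisible by 5.
7: 28969 = 7·4138 + 3
11: 28969 = 11·2633 + 6
13: 28969 = 13·2228 + 5
17: 28969 = 17·1704 + 1
19: 28969 = 19·1524 + 13
23: 28969 = 23·1259 + 12
29: 28969 = 29·998 + 27
31: 28969 = 31·934 + 15
37: 28969 = 37·782 + 35
41: 28969 = 41·706 + 23
43: 28969 = 43·673 + 30
47: 28969 = 47·616 + 17
53: 28969 = 53·546 + 31
59: 28969 = 59·491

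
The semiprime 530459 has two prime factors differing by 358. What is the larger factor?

929

Since p = q + 358, we have 530459 = q(q + 358), so q² + 358q − 530459 = 0.
Discriminant: 358² + 4·530459 = 128164 + 2121836 = 2250000; √2250000 = 1500.
q = (−358 + 1500)/2 = 571, and p = q + 358 = 929.
Check: 571 · 929 = 530459.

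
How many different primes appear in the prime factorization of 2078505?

2078505 = 3^2 · 230945
230945 = 5 · 46189
46189 = 11 · 4199
4199 = 13 · 323
323 = 17 · 19
2078505 = 3^2 · 5 · 11 · 13 · 17 · 19, which has 6 distinct prime factors.

6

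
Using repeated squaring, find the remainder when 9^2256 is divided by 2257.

1046

9^1 ≡ 9 (mod 2257)
9^2 ≡ 9^2 = 81 ≡ 81 (mod 2257)
9^4 ≡ 81^2 = 6561 ≡ 2047 (mod 2257)
9^8 ≡ 2047^2 = 4190209 ≡ 1217 (mod 2257)
9^16 ≡ 1217^2 = 1481089 ≡ 497 (mod 2257)
9^32 ≡ 497^2 = 247009 ≡ 996 (mod 2257)
9^64 ≡ 996^2 = 992016 ≡ 1193 (mod 2257)
9^128 ≡ 1193^2 = 1423249 ≡ 1339 (mod 2257)
9^256 ≡ 1339^2 = 1792921 ≡ 863 (mod 2257)
9^512 ≡ 863^2 = 744769 ≡ 2216 (mod 2257)
9^1024 ≡ 2216^2 = 4910656 ≡ 1681 (mod 2257)
9^2048 ≡ 1681^2 = 2825761 ≡ 2254 (mod 2257)
2256 = 2048 + 128 + 64 + 16 in binary powers of 2.
So 9^2256 ≡ 2254 · 1339 · 1193 · 497 ≡ 1046 (mod 2257).
Since 1046 ≠ 1, base 9 is a Fermat witness: 2257 is composite.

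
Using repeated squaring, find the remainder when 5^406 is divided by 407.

104

5^1 ≡ 5 (mod 407)
5^2 ≡ 5^2 = 25 ≡ 25 (mod 407)
5^4 ≡ 25^2 = 625 ≡ 218 (mod 407)
5^8 ≡ 218^2 = 47524 ≡ 312 (mod 407)
5^16 ≡ 312^2 = 97344 ≡ 71 (mod 407)
5^32 ≡ 71^2 = 5041 ≡ 157 (mod 407)
5^64 ≡ 157^2 = 24649 ≡ 229 (mod 407)
5^128 ≡ 229^2 = 52441 ≡ 345 (mod 407)
5^256 ≡ 345^2 = 119025 ≡ 181 (mod 407)
406 = 256 + 128 + 16 + 4 + 2 in binary powers of 2.
So 5^406 ≡ 181 · 345 · 71 · 218 · 25 ≡ 104 (mod 407).
Since 104 ≠ 1, base 5 is a Fermat witness: 407 is composite.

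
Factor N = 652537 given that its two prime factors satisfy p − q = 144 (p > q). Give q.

739

Since p = q + 144, we have 652537 = q(q + 144), so q² + 144q − 652537 = 0.
Discriminant: 144² + 4·652537 = 20736 + 2610148 = 2630884; √2630884 = 1622.
q = (−144 + 1622)/2 = 739, and p = q + 144 = 883.
Check: 739 · 883 = 652537.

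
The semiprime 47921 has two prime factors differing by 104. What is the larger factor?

277

Since p = q + 104, we have 47921 = q(q + 104), so q² + 104q − 47921 = 0.
Discriminant: 104² + 4·47921 = 10816 + 191684 = 202500; √202500 = 450.
q = (−104 + 450)/2 = 173, and p = q + 104 = 277.
Check: 173 · 277 = 47921.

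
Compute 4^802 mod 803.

588

4^1 ≡ 4 (mod 803)
4^2 ≡ 4^2 = 16 ≡ 16 (mod 803)
4^4 ≡ 16^2 = 256 ≡ 256 (mod 803)
4^8 ≡ 256^2 = 65536 ≡ 493 (mod 803)
4^16 ≡ 493^2 = 243049 ≡ 543 (mod 803)
4^32 ≡ 543^2 = 294849 ≡ 148 (mod 803)
4^64 ≡ 148^2 = 21904 ≡ 223 (mod 803)
4^128 ≡ 223^2 = 49729 ≡ 746 (mod 803)
4^256 ≡ 746^2 = 556516 ≡ 37 (mod 803)
4^512 ≡ 37^2 = 1369 ≡ 566 (mod 803)
802 = 512 + 256 + 32 + 2 in binary powers of 2.
So 4^802 ≡ 566 · 37 · 148 · 16 ≡ 588 (mod 803).
Since 588 ≠ 1, base 4 is a Fermat witness: 803 is composite.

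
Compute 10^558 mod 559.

365

10^1 ≡ 10 (mod 559)
10^2 ≡ 10^2 = 100 ≡ 100 (mod 559)
10^4 ≡ 100^2 = 10000 ≡ 497 (mod 559)
10^8 ≡ 497^2 = 247009 ≡ 490 (mod 559)
10^16 ≡ 490^2 = 240100 ≡ 289 (mod 559)
10^32 ≡ 289^2 = 83521 ≡ 230 (mod 559)
10^64 ≡ 230^2 = 52900 ≡ 354 (mod 559)
10^128 ≡ 354^2 = 125316 ≡ 100 (mod 559)
10^256 ≡ 100^2 = 10000 ≡ 497 (mod 559)
10^512 ≡ 497^2 = 247009 ≡ 490 (mod 559)
558 = 512 + 32 + 8 + 4 + 2 in binary powers of 2.
So 10^558 ≡ 490 · 230 · 490 · 497 · 100 ≡ 365 (mod 559).
Since 365 ≠ 1, base 10 is a Fermat witness: 559 is composite.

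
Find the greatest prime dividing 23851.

61

23851 = 17 · 1403
1403 = 23 · 61
61 is prime.
So 23851 = 17 · 23 · 61; the largest prime factor is 61.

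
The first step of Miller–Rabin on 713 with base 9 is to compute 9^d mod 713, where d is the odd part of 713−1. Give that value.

713 − 1 = 712 = 2^3 · 89, so d = 89.
9^1 ≡ 9 (mod 713)
9^2 ≡ 9^2 = 81 ≡ 81 (mod 713)
9^4 ≡ 81^2 = 6561 ≡ 144 (mod 713)
9^8 ≡ 144^2 = 20736 ≡ 59 (mod 713)
9^16 ≡ 59^2 = 3481 ≡ 629 (mod 713)
9^32 ≡ 629^2 = 395641 ≡ 639 (mod 713)
9^64 ≡ 639^2 = 408321 ≡ 485 (mod 713)
89 = 64 + 16 + 8 + 1 in binary powers of 2.
So 9^89 ≡ 485 · 629 · 59 · 9 ≡ 193 (mod 713).
Squaring chain: 193 → 173 → 696; never reaches −1, so base 9 is a Miller–Rabin witness that 713 is composite.

193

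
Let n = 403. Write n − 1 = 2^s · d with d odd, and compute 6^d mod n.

403 − 1 = 402 = 2^1 · 201, so d = 201.
6^1 ≡ 6 (mod 403)
6^2 ≡ 6^2 = 36 ≡ 36 (mod 403)
6^4 ≡ 36^2 = 1296 ≡ 87 (mod 403)
6^8 ≡ 87^2 = 7569 ≡ 315 (mod 403)
6^16 ≡ 315^2 = 99225 ≡ 87 (mod 403)
6^32 ≡ 87^2 = 7569 ≡ 315 (mod 403)
6^64 ≡ 315^2 = 99225 ≡ 87 (mod 403)
6^128 ≡ 87^2 = 7569 ≡ 315 (mod 403)
201 = 128 + 64 + 8 + 1 in binary powers of 2.
So 6^201 ≡ 315 · 87 · 315 · 6 ≡ 278 (mod 403).
Squaring chain: 278; never reaches −1, so base 6 is a Miller–Rabin witness that 403 is composite.

278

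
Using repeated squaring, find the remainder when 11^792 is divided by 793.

1

11^1 ≡ 11 (mod 793)
11^2 ≡ 11^2 = 121 ≡ 121 (mod 793)
11^4 ≡ 121^2 = 14641 ≡ 367 (mod 793)
11^8 ≡ 367^2 = 134689 ≡ 672 (mod 793)
11^16 ≡ 672^2 = 451584 ≡ 367 (mod 793)
11^32 ≡ 367^2 = 134689 ≡ 672 (mod 793)
11^64 ≡ 672^2 = 451584 ≡ 367 (mod 793)
11^128 ≡ 367^2 = 134689 ≡ 672 (mod 793)
11^256 ≡ 672^2 = 451584 ≡ 367 (mod 793)
11^512 ≡ 367^2 = 134689 ≡ 672 (mod 793)
792 = 512 + 256 + 16 + 8 in binary powers of 2.
So 11^792 ≡ 672 · 367 · 367 · 672 ≡ 1 (mod 793).
Since the result is 1, base 11 gives no evidence that 793 is composite.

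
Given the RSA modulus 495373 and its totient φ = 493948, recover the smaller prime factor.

599

φ(n) = (p−1)(q−1) = n − (p+q) + 1, so p + q = 495373 − 493948 + 1 = 1426.
p and q are the roots of t² − 1426t + 495373 = 0.
Discriminant: 1426² − 4·495373 = 2033476 − 1981492 = 51984; √51984 = 228.
q = (1426 − 228)/2 = 599, p = (1426 + 228)/2 = 827.
Check: 599 · 827 = 495373.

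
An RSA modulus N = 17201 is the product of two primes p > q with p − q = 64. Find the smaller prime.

103

Since p = q + 64, we have 17201 = q(q + 64), so q² + 64q − 17201 = 0.
Discriminant: 64² + 4·17201 = 4096 + 68804 = 72900; √72900 = 270.
q = (−64 + 270)/2 = 103, and p = q + 64 = 167.
Check: 103 · 167 = 17201.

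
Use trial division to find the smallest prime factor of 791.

7

791 is odd.
Digit sum 17, not divisible by 3.
Ends in 1: not divisible by 5.
7: 791 = 7·113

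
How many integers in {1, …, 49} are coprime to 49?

42

Factor: 49 = 7^2.
φ(49) = 7^1·(7−1) = 42.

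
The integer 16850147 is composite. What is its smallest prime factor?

79

16850147 is odd.
Digit sum 32, not divisible by 3.
Ends in 7: not divisible by 5.
7: 16850147 = 7·2407163 + 6
11: 16850147 = 11·1531831 + 6
13: 16850147 = 13·1296165 + 2
17: 16850147 = 17·991185 + 2
19: 16850147 = 19·886849 + 16
23: 16850147 = 23·732615 + 2
29: 16850147 = 29·581039 + 16
31: 16850147 = 31·543553 + 4
37: 16850147 = 37·455409 + 14
41: 16850147 = 41·410979 + 8
43: 16850147 = 43·391863 + 38
47: 16850147 = 47·358513 + 36
53: 16850147 = 53·317927 + 16
59: 16850147 = 59·285595 + 42
61: 16850147 = 61·276231 + 56
67: 16850147 = 67·251494 + 49
71: 16850147 = 71·237326 + 1
73: 16850147 = 73·230823 + 68
79: 16850147 = 79·213293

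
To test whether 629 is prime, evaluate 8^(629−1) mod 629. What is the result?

8^1 ≡ 8 (mod 629)
8^2 ≡ 8^2 = 64 ≡ 64 (mod 629)
8^4 ≡ 64^2 = 4096 ≡ 322 (mod 629)
8^8 ≡ 322^2 = 103684 ≡ 528 (mod 629)
8^16 ≡ 528^2 = 278784 ≡ 137 (mod 629)
8^32 ≡ 137^2 = 18769 ≡ 528 (mod 629)
8^64 ≡ 528^2 = 278784 ≡ 137 (mod 629)
8^128 ≡ 137^2 = 18769 ≡ 528 (mod 629)
8^256 ≡ 528^2 = 278784 ≡ 137 (mod 629)
8^512 ≡ 137^2 = 18769 ≡ 528 (mod 629)
628 = 512 + 64 + 32 + 16 + 4 in binary powers of 2.
So 8^628 ≡ 528 · 137 · 528 · 137 · 322 ≡ 322 (mod 629).
Since 322 ≠ 1, base 8 is a Fermat witness: 629 is composite.

322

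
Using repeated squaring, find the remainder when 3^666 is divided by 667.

660

3^1 ≡ 3 (mod 667)
3^2 ≡ 3^2 = 9 ≡ 9 (mod 667)
3^4 ≡ 9^2 = 81 ≡ 81 (mod 667)
3^8 ≡ 81^2 = 6561 ≡ 558 (mod 667)
3^16 ≡ 558^2 = 311364 ≡ 542 (mod 667)
3^32 ≡ 542^2 = 293764 ≡ 284 (mod 667)
3^64 ≡ 284^2 = 80656 ≡ 616 (mod 667)
3^128 ≡ 616^2 = 379456 ≡ 600 (mod 667)
3^256 ≡ 600^2 = 360000 ≡ 487 (mod 667)
3^512 ≡ 487^2 = 237169 ≡ 384 (mod 667)
666 = 512 + 128 + 16 + 8 + 2 in binary powers of 2.
So 3^666 ≡ 384 · 600 · 542 · 558 · 9 ≡ 660 (mod 667).
Since 660 ≠ 1, base 3 is a Fermat witness: 667 is composite.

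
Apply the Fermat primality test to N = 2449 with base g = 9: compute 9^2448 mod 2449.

1721

9^1 ≡ 9 (mod 2449)
9^2 ≡ 9^2 = 81 ≡ 81 (mod 2449)
9^4 ≡ 81^2 = 6561 ≡ 1663 (mod 2449)
9^8 ≡ 1663^2 = 2765569 ≡ 648 (mod 2449)
9^16 ≡ 648^2 = 419904 ≡ 1125 (mod 2449)
9^32 ≡ 1125^2 = 1265625 ≡ 1941 (mod 2449)
9^64 ≡ 1941^2 = 3767481 ≡ 919 (mod 2449)
9^128 ≡ 919^2 = 844561 ≡ 2105 (mod 2449)
9^256 ≡ 2105^2 = 4431025 ≡ 784 (mod 2449)
9^512 ≡ 784^2 = 614656 ≡ 2406 (mod 2449)
9^1024 ≡ 2406^2 = 5788836 ≡ 1849 (mod 2449)
9^2048 ≡ 1849^2 = 3418801 ≡ 2446 (mod 2449)
2448 = 2048 + 256 + 128 + 16 in binary powers of 2.
So 9^2448 ≡ 2446 · 784 · 2105 · 1125 ≡ 1721 (mod 2449).
Since 1721 ≠ 1, base 9 is a Fermat witness: 2449 is composite.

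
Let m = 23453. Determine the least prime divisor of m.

23453 is odd.
Digit sum 17, not divisible by 3.
Ends in 3: not divisible by 5.
7: 23453 = 7·3350 + 3
11: 23453 = 11·2132 + 1
13: 23453 = 13·1804 + 1
17: 23453 = 17·1379 + 10
19: 23453 = 19·1234 + 7
23: 23453 = 23·1019 + 16
29: 23453 = 29·808 + 21
31: 23453 = 31·756 + 17
37: 23453 = 37·633 + 32
41: 23453 = 41·572 + 1
43: 23453 = 43·545 + 18
47: 23453 = 47·499

47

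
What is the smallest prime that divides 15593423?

15593423 is odd.
Digit sum 32, not divisible by 3.
Ends in 3: not divisible by 5.
7: 15593423 = 7·2227631 + 6
11: 15593423 = 11·1417583 + 10
13: 15593423 = 13·1199494 + 1
17: 15593423 = 17·917260 + 3
19: 15593423 = 19·820706 + 9
23: 15593423 = 23·677974 + 21
29: 15593423 = 29·537704 + 7
31: 15593423 = 31·503013 + 20
37: 15593423 = 37·421443 + 32
41: 15593423 = 41·380327 + 16
43: 15593423 = 43·362637 + 32
47: 15593423 = 47·331774 + 45
53: 15593423 = 53·294215 + 28
59: 15593423 = 59·264295 + 18
61: 15593423 = 61·255629 + 54
67: 15593423 = 67·232737 + 44
71: 15593423 = 71·219625 + 48
73: 15593423 = 73·213608 + 39
79: 15593423 = 79·197385 + 8
83: 15593423 = 83·187872 + 47
89: 15593423 = 89·175207

89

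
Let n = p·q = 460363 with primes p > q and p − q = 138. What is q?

613

Since p = q + 138, we have 460363 = q(q + 138), so q² + 138q − 460363 = 0.
Discriminant: 138² + 4·460363 = 19044 + 1841452 = 1860496; √1860496 = 1364.
q = (−138 + 1364)/2 = 613, and p = q + 138 = 751.
Check: 613 · 751 = 460363.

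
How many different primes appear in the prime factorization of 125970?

125970 = 2 · 62985
62985 = 3 · 20995
20995 = 5 · 4199
4199 = 13 · 323
323 = 17 · 19
125970 = 2 · 3 · 5 · 13 · 17 · 19, which has 6 distinct prime factors.

6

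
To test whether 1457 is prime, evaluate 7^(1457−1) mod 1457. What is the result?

1278

7^1 ≡ 7 (mod 1457)
7^2 ≡ 7^2 = 49 ≡ 49 (mod 1457)
7^4 ≡ 49^2 = 2401 ≡ 944 (mod 1457)
7^8 ≡ 944^2 = 891136 ≡ 909 (mod 1457)
7^16 ≡ 909^2 = 826281 ≡ 162 (mod 1457)
7^32 ≡ 162^2 = 26244 ≡ 18 (mod 1457)
7^64 ≡ 18^2 = 324 ≡ 324 (mod 1457)
7^128 ≡ 324^2 = 104976 ≡ 72 (mod 1457)
7^256 ≡ 72^2 = 5184 ≡ 813 (mod 1457)
7^512 ≡ 813^2 = 660969 ≡ 948 (mod 1457)
7^1024 ≡ 948^2 = 898704 ≡ 1192 (mod 1457)
1456 = 1024 + 256 + 128 + 32 + 16 in binary powers of 2.
So 7^1456 ≡ 1192 · 813 · 72 · 18 · 162 ≡ 1278 (mod 1457).
Since 1278 ≠ 1, base 7 is a Fermat witness: 1457 is composite.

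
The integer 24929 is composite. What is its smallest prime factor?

97

24929 is odd.
Digit sum 26, not divisible by 3.
Ends in 9: not divisible by 5.
7: 24929 = 7·3561 + 2
11: 24929 = 11·2266 + 3
13: 24929 = 13·1917 + 8
17: 24929 = 17·1466 + 7
19: 24929 = 19·1312 + 1
23: 24929 = 23·1083 + 20
29: 24929 = 29·859 + 18
31: 24929 = 31·804 + 5
37: 24929 = 37·673 + 28
41: 24929 = 41·608 + 1
43: 24929 = 43·579 + 32
47: 24929 = 47·530 + 19
53: 24929 = 53·470 + 19
59: 24929 = 59·422 + 31
61: 24929 = 61·408 + 41
67: 24929 = 67·372 + 5
71: 24929 = 71·351 + 8
73: 24929 = 73·341 + 36
79: 24929 = 79·315 + 44
83: 24929 = 83·300 + 29
89: 24929 = 89·280 + 9
97: 24929 = 97·257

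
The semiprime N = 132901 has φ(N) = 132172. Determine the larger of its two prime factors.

φ(n) = (p−1)(q−1) = n − (p+q) + 1, so p + q = 132901 − 132172 + 1 = 730.
p and q are the roots of t² − 730t + 132901 = 0.
Discriminant: 730² − 4·132901 = 532900 − 531604 = 1296; √1296 = 36.
q = (730 − 36)/2 = 347, p = (730 + 36)/2 = 383.
Check: 347 · 383 = 132901.

383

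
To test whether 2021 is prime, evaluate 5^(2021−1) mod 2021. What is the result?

5^1 ≡ 5 (mod 2021)
5^2 ≡ 5^2 = 25 ≡ 25 (mod 2021)
5^4 ≡ 25^2 = 625 ≡ 625 (mod 2021)
5^8 ≡ 625^2 = 390625 ≡ 572 (mod 2021)
5^16 ≡ 572^2 = 327184 ≡ 1803 (mod 2021)
5^32 ≡ 1803^2 = 3250809 ≡ 1041 (mod 2021)
5^64 ≡ 1041^2 = 1083681 ≡ 425 (mod 2021)
5^128 ≡ 425^2 = 180625 ≡ 756 (mod 2021)
5^256 ≡ 756^2 = 571536 ≡ 1614 (mod 2021)
5^512 ≡ 1614^2 = 2604996 ≡ 1948 (mod 2021)
5^1024 ≡ 1948^2 = 3794704 ≡ 1287 (mod 2021)
2020 = 1024 + 512 + 256 + 128 + 64 + 32 + 4 in binary powers of 2.
So 5^2020 ≡ 1287 · 1948 · 1614 · 756 · 425 · 1041 · 625 ≡ 883 (mod 2021).
Since 883 ≠ 1, base 5 is a Fermat witness: 2021 is composite.

883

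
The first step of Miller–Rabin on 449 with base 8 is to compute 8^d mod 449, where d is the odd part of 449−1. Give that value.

449 − 1 = 448 = 2^6 · 7, so d = 7.
8^1 ≡ 8 (mod 449)
8^2 ≡ 8^2 = 64 ≡ 64 (mod 449)
8^4 ≡ 64^2 = 4096 ≡ 55 (mod 449)
7 = 4 + 2 + 1 in binary powers of 2.
So 8^7 ≡ 55 · 64 · 8 ≡ 322 (mod 449).
Squaring chain: 322 → 414 → 327 → 67 → 448 → 1; reaches −1, so base 8 does not prove 449 composite.

322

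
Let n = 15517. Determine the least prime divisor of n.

15517 is odd.
Digit sum 19, not divisible by 3.
Ends in 7: not divisible by 5.
7: 15517 = 7·2216 + 5
11: 15517 = 11·1410 + 7
13: 15517 = 13·1193 + 8
17: 15517 = 17·912 + 13
19: 15517 = 19·816 + 13
23: 15517 = 23·674 + 15
29: 15517 = 29·535 + 2
31: 15517 = 31·500 + 17
37: 15517 = 37·419 + 14
41: 15517 = 41·378 + 19
43: 15517 = 43·360 + 37
47: 15517 = 47·330 + 7
53: 15517 = 53·292 + 41
59: 15517 = 59·263

59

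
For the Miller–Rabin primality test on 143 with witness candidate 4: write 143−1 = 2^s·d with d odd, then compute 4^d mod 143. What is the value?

143 − 1 = 142 = 2^1 · 71, so d = 71.
4^1 ≡ 4 (mod 143)
4^2 ≡ 4^2 = 16 ≡ 16 (mod 143)
4^4 ≡ 16^2 = 256 ≡ 113 (mod 143)
4^8 ≡ 113^2 = 12769 ≡ 42 (mod 143)
4^16 ≡ 42^2 = 1764 ≡ 48 (mod 143)
4^32 ≡ 48^2 = 2304 ≡ 16 (mod 143)
4^64 ≡ 16^2 = 256 ≡ 113 (mod 143)
71 = 64 + 4 + 2 + 1 in binary powers of 2.
So 4^71 ≡ 113 · 113 · 16 · 4 ≡ 114 (mod 143).
Squaring chain: 114; never reaches −1, so base 4 is a Miller–Rabin witness that 143 is composite.

114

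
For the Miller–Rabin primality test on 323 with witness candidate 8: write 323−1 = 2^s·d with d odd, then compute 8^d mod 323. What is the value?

323 − 1 = 322 = 2^1 · 161, so d = 161.
8^1 ≡ 8 (mod 323)
8^2 ≡ 8^2 = 64 ≡ 64 (mod 323)
8^4 ≡ 64^2 = 4096 ≡ 220 (mod 323)
8^8 ≡ 220^2 = 48400 ≡ 273 (mod 323)
8^16 ≡ 273^2 = 74529 ≡ 239 (mod 323)
8^32 ≡ 239^2 = 57121 ≡ 273 (mod 323)
8^64 ≡ 273^2 = 74529 ≡ 239 (mod 323)
8^128 ≡ 239^2 = 57121 ≡ 273 (mod 323)
161 = 128 + 32 + 1 in binary powers of 2.
So 8^161 ≡ 273 · 273 · 8 ≡ 297 (mod 323).
Squaring chain: 297; never reaches −1, so base 8 is a Miller–Rabin witness that 323 is composite.

297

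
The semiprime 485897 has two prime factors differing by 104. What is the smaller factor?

647

Since p = q + 104, we have 485897 = q(q + 104), so q² + 104q − 485897 = 0.
Discriminant: 104² + 4·485897 = 10816 + 1943588 = 1954404; √1954404 = 1398.
q = (−104 + 1398)/2 = 647, and p = q + 104 = 751.
Check: 647 · 751 = 485897.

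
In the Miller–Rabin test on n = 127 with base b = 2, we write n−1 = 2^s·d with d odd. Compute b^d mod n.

1

127 − 1 = 126 = 2^1 · 63, so d = 63.
2^1 ≡ 2 (mod 127)
2^2 ≡ 2^2 = 4 ≡ 4 (mod 127)
2^4 ≡ 4^2 = 16 ≡ 16 (mod 127)
2^8 ≡ 16^2 = 256 ≡ 2 (mod 127)
2^16 ≡ 2^2 = 4 ≡ 4 (mod 127)
2^32 ≡ 4^2 = 16 ≡ 16 (mod 127)
63 = 32 + 16 + 8 + 4 + 2 + 1 in binary powers of 2.
So 2^63 ≡ 16 · 4 · 2 · 16 · 4 · 2 ≡ 1 (mod 127).
Since 2^d ≡ 1 (mod 127), base 2 does not prove 127 composite.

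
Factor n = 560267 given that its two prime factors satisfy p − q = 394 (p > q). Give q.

577

Since p = q + 394, we have 560267 = q(q + 394), so q² + 394q − 560267 = 0.
Discriminant: 394² + 4·560267 = 155236 + 2241068 = 2396304; √2396304 = 1548.
q = (−394 + 1548)/2 = 577, and p = q + 394 = 971.
Check: 577 · 971 = 560267.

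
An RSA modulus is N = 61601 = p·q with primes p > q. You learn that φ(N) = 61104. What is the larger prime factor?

φ(n) = (p−1)(q−1) = n − (p+q) + 1, so p + q = 61601 − 61104 + 1 = 498.
p and q are the roots of t² − 498t + 61601 = 0.
Discriminant: 498² − 4·61601 = 248004 − 246404 = 1600; √1600 = 40.
q = (498 − 40)/2 = 229, p = (498 + 40)/2 = 269.
Check: 229 · 269 = 61601.

269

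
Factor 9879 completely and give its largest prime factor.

89

9879 = 3 · 3293
3293 = 37 · 89
89 is prime.
So 9879 = 3 · 37 · 89; the largest prime factor is 89.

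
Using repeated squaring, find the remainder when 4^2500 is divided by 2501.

657

4^1 ≡ 4 (mod 2501)
4^2 ≡ 4^2 = 16 ≡ 16 (mod 2501)
4^4 ≡ 16^2 = 256 ≡ 256 (mod 2501)
4^8 ≡ 256^2 = 65536 ≡ 510 (mod 2501)
4^16 ≡ 510^2 = 260100 ≡ 2497 (mod 2501)
4^32 ≡ 2497^2 = 6235009 ≡ 16 (mod 2501)
4^64 ≡ 16^2 = 256 ≡ 256 (mod 2501)
4^128 ≡ 256^2 = 65536 ≡ 510 (mod 2501)
4^256 ≡ 510^2 = 260100 ≡ 2497 (mod 2501)
4^512 ≡ 2497^2 = 6235009 ≡ 16 (mod 2501)
4^1024 ≡ 16^2 = 256 ≡ 256 (mod 2501)
4^2048 ≡ 256^2 = 65536 ≡ 510 (mod 2501)
2500 = 2048 + 256 + 128 + 64 + 4 in binary powers of 2.
So 4^2500 ≡ 510 · 2497 · 510 · 256 · 256 ≡ 657 (mod 2501).
Since 657 ≠ 1, base 4 is a Fermat witness: 2501 is composite.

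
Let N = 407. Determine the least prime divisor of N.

407 is odd.
Digit sum 11, not divisible by 3.
Ends in 7: not divisible by 5.
7: 407 = 7·58 + 1
11: 407 = 11·37

11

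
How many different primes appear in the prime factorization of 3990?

5

3990 = 2 · 1995
1995 = 3 · 665
665 = 5 · 133
133 = 7 · 19
3990 = 2 · 3 · 5 · 7 · 19, which has 5 distinct prime factors.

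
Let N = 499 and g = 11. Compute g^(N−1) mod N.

1

11^1 ≡ 11 (mod 499)
11^2 ≡ 11^2 = 121 ≡ 121 (mod 499)
11^4 ≡ 121^2 = 14641 ≡ 170 (mod 499)
11^8 ≡ 170^2 = 28900 ≡ 457 (mod 499)
11^16 ≡ 457^2 = 208849 ≡ 267 (mod 499)
11^32 ≡ 267^2 = 71289 ≡ 431 (mod 499)
11^64 ≡ 431^2 = 185761 ≡ 133 (mod 499)
11^128 ≡ 133^2 = 17689 ≡ 224 (mod 499)
11^256 ≡ 224^2 = 50176 ≡ 276 (mod 499)
498 = 256 + 128 + 64 + 32 + 16 + 2 in binary powers of 2.
So 11^498 ≡ 276 · 224 · 133 · 431 · 267 · 121 ≡ 1 (mod 499).
Since the result is 1, base 11 gives no evidence that 499 is composite.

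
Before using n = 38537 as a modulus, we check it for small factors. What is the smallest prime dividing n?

38537 is odd.
Digit sum 26, not divisible by 3.
Ends in 7: not divisible by 5.
7: 38537 = 7·5505 + 2
11: 38537 = 11·3503 + 4
13: 38537 = 13·2964 + 5
17: 38537 = 17·2266 + 15
19: 38537 = 19·2028 + 5
23: 38537 = 23·1675 + 12
29: 38537 = 29·1328 + 25
31: 38537 = 31·1243 + 4
37: 38537 = 37·1041 + 20
41: 38537 = 41·939 + 38
43: 38537 = 43·896 + 9
47: 38537 = 47·819 + 44
53: 38537 = 53·727 + 6
59: 38537 = 59·653 + 10
61: 38537 = 61·631 + 46
67: 38537 = 67·575 + 12
71: 38537 = 71·542 + 55
73: 38537 = 73·527 + 66
79: 38537 = 79·487 + 64
83: 38537 = 83·464 + 25
89: 38537 = 89·433

89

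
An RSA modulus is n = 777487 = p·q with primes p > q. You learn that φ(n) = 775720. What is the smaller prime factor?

821

φ(n) = (p−1)(q−1) = n − (p+q) + 1, so p + q = 777487 − 775720 + 1 = 1768.
p and q are the roots of t² − 1768t + 777487 = 0.
Discriminant: 1768² − 4·777487 = 3125824 − 3109948 = 15876; √15876 = 126.
q = (1768 − 126)/2 = 821, p = (1768 + 126)/2 = 947.
Check: 821 · 947 = 777487.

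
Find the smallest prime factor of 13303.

53

13303 is odd.
Digit sum 10, not divisible by 3.
Ends in 3: not divisible by 5.
7: 13303 = 7·1900 + 3
11: 13303 = 11·1209 + 4
13: 13303 = 13·1023 + 4
17: 13303 = 17·782 + 9
19: 13303 = 19·700 + 3
23: 13303 = 23·578 + 9
29: 13303 = 29·458 + 21
31: 13303 = 31·429 + 4
37: 13303 = 37·359 + 20
41: 13303 = 41·324 + 19
43: 13303 = 43·309 + 16
47: 13303 = 47·283 + 2
53: 13303 = 53·251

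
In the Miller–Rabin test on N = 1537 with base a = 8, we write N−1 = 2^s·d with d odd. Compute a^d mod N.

512

1537 − 1 = 1536 = 2^9 · 3, so d = 3.
8^1 ≡ 8 (mod 1537)
8^2 ≡ 8^2 = 64 ≡ 64 (mod 1537)
3 = 2 + 1 in binary powers of 2.
So 8^3 ≡ 64 · 8 ≡ 512 (mod 1537).
Squaring chain: 512 → 854 → 778 → 1243 → 364 → 314 → 228 → 1263 → 1300; never reaches −1, so base 8 is a Miller–Rabin witness that 1537 is composite.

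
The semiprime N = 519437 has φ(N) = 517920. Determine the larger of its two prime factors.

997

φ(n) = (p−1)(q−1) = n − (p+q) + 1, so p + q = 519437 − 517920 + 1 = 1518.
p and q are the roots of t² − 1518t + 519437 = 0.
Discriminant: 1518² − 4·519437 = 2304324 − 2077748 = 226576; √226576 = 476.
q = (1518 − 476)/2 = 521, p = (1518 + 476)/2 = 997.
Check: 521 · 997 = 519437.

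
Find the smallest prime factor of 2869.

19

2869 is odd.
Digit sum 25, not divisible by 3.
Ends in 9: not divisible by 5.
7: 2869 = 7·409 + 6
11: 2869 = 11·260 + 9
13: 2869 = 13·220 + 9
17: 2869 = 17·168 + 13
19: 2869 = 19·151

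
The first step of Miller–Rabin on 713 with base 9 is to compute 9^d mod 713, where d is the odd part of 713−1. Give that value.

193

713 − 1 = 712 = 2^3 · 89, so d = 89.
9^1 ≡ 9 (mod 713)
9^2 ≡ 9^2 = 81 ≡ 81 (mod 713)
9^4 ≡ 81^2 = 6561 ≡ 144 (mod 713)
9^8 ≡ 144^2 = 20736 ≡ 59 (mod 713)
9^16 ≡ 59^2 = 3481 ≡ 629 (mod 713)
9^32 ≡ 629^2 = 395641 ≡ 639 (mod 713)
9^64 ≡ 639^2 = 408321 ≡ 485 (mod 713)
89 = 64 + 16 + 8 + 1 in binary powers of 2.
So 9^89 ≡ 485 · 629 · 59 · 9 ≡ 193 (mod 713).
Squaring chain: 193 → 173 → 696; never reaches −1, so base 9 is a Miller–Rabin witness that 713 is composite.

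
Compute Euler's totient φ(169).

Factor: 169 = 13^2.
φ(169) = 13^1·(13−1) = 156.

156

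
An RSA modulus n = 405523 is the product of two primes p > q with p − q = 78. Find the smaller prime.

Since p = q + 78, we have 405523 = q(q + 78), so q² + 78q − 405523 = 0.
Discriminant: 78² + 4·405523 = 6084 + 1622092 = 1628176; √1628176 = 1276.
q = (−78 + 1276)/2 = 599, and p = q + 78 = 677.
Check: 599 · 677 = 405523.

599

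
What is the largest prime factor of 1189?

1189 = 29 · 41
41 is prime.
So 1189 = 29 · 41; the largest prime factor is 41.

41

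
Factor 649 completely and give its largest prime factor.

59

649 = 11 · 59
59 is prime.
So 649 = 11 · 59; the largest prime factor is 59.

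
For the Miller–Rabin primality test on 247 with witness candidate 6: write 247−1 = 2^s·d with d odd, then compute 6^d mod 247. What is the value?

247 − 1 = 246 = 2^1 · 123, so d = 123.
6^1 ≡ 6 (mod 247)
6^2 ≡ 6^2 = 36 ≡ 36 (mod 247)
6^4 ≡ 36^2 = 1296 ≡ 61 (mod 247)
6^8 ≡ 61^2 = 3721 ≡ 16 (mod 247)
6^16 ≡ 16^2 = 256 ≡ 9 (mod 247)
6^32 ≡ 9^2 = 81 ≡ 81 (mod 247)
6^64 ≡ 81^2 = 6561 ≡ 139 (mod 247)
123 = 64 + 32 + 16 + 8 + 2 + 1 in binary powers of 2.
So 6^123 ≡ 139 · 81 · 9 · 16 · 36 · 6 ≡ 125 (mod 247).
Squaring chain: 125; never reaches −1, so base 6 is a Miller–Rabin witness that 247 is composite.

125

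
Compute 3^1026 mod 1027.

482

3^1 ≡ 3 (mod 1027)
3^2 ≡ 3^2 = 9 ≡ 9 (mod 1027)
3^4 ≡ 9^2 = 81 ≡ 81 (mod 1027)
3^8 ≡ 81^2 = 6561 ≡ 399 (mod 1027)
3^16 ≡ 399^2 = 159201 ≡ 16 (mod 1027)
3^32 ≡ 16^2 = 256 ≡ 256 (mod 1027)
3^64 ≡ 256^2 = 65536 ≡ 835 (mod 1027)
3^128 ≡ 835^2 = 697225 ≡ 919 (mod 1027)
3^256 ≡ 919^2 = 844561 ≡ 367 (mod 1027)
3^512 ≡ 367^2 = 134689 ≡ 152 (mod 1027)
3^1024 ≡ 152^2 = 23104 ≡ 510 (mod 1027)
1026 = 1024 + 2 in binary powers of 2.
So 3^1026 ≡ 510 · 9 ≡ 482 (mod 1027).
Since 482 ≠ 1, base 3 is a Fermat witness: 1027 is composite.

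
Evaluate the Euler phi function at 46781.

38880

Factor: 46781 = 7 · 41 · 163.
φ(46781) = (7−1) · (41−1) · (163−1) = 6 · 40 · 162 = 38880.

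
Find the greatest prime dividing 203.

29

203 = 7 · 29
29 is prime.
So 203 = 7 · 29; the largest prime factor is 29.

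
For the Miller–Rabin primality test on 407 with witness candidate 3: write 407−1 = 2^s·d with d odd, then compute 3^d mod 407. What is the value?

280

407 − 1 = 406 = 2^1 · 203, so d = 203.
3^1 ≡ 3 (mod 407)
3^2 ≡ 3^2 = 9 ≡ 9 (mod 407)
3^4 ≡ 9^2 = 81 ≡ 81 (mod 407)
3^8 ≡ 81^2 = 6561 ≡ 49 (mod 407)
3^16 ≡ 49^2 = 2401 ≡ 366 (mod 407)
3^32 ≡ 366^2 = 133956 ≡ 53 (mod 407)
3^64 ≡ 53^2 = 2809 ≡ 367 (mod 407)
3^128 ≡ 367^2 = 134689 ≡ 379 (mod 407)
203 = 128 + 64 + 8 + 2 + 1 in binary powers of 2.
So 3^203 ≡ 379 · 367 · 49 · 9 · 3 ≡ 280 (mod 407).
Squaring chain: 280; never reaches −1, so base 3 is a Miller–Rabin witness that 407 is composite.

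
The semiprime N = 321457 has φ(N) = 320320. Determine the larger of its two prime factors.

617

φ(n) = (p−1)(q−1) = n − (p+q) + 1, so p + q = 321457 − 320320 + 1 = 1138.
p and q are the roots of t² − 1138t + 321457 = 0.
Discriminant: 1138² − 4·321457 = 1295044 − 1285828 = 9216; √9216 = 96.
q = (1138 − 96)/2 = 521, p = (1138 + 96)/2 = 617.
Check: 521 · 617 = 321457.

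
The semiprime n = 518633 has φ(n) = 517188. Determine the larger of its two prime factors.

787

φ(n) = (p−1)(q−1) = n − (p+q) + 1, so p + q = 518633 − 517188 + 1 = 1446.
p and q are the roots of t² − 1446t + 518633 = 0.
Discriminant: 1446² − 4·518633 = 2090916 − 2074532 = 16384; √16384 = 128.
q = (1446 − 128)/2 = 659, p = (1446 + 128)/2 = 787.
Check: 659 · 787 = 518633.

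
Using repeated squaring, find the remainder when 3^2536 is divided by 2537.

969

3^1 ≡ 3 (mod 2537)
3^2 ≡ 3^2 = 9 ≡ 9 (mod 2537)
3^4 ≡ 9^2 = 81 ≡ 81 (mod 2537)
3^8 ≡ 81^2 = 6561 ≡ 1487 (mod 2537)
3^16 ≡ 1487^2 = 2211169 ≡ 1442 (mod 2537)
3^32 ≡ 1442^2 = 2079364 ≡ 1561 (mod 2537)
3^64 ≡ 1561^2 = 2436721 ≡ 1201 (mod 2537)
3^128 ≡ 1201^2 = 1442401 ≡ 1385 (mod 2537)
3^256 ≡ 1385^2 = 1918225 ≡ 253 (mod 2537)
3^512 ≡ 253^2 = 64009 ≡ 584 (mod 2537)
3^1024 ≡ 584^2 = 341056 ≡ 1098 (mod 2537)
3^2048 ≡ 1098^2 = 1205604 ≡ 529 (mod 2537)
2536 = 2048 + 256 + 128 + 64 + 32 + 8 in binary powers of 2.
So 3^2536 ≡ 529 · 253 · 1385 · 1201 · 1561 · 1487 ≡ 969 (mod 2537).
Since 969 ≠ 1, base 3 is a Fermat witness: 2537 is composite.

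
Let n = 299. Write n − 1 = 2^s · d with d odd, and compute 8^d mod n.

299 − 1 = 298 = 2^1 · 149, so d = 149.
8^1 ≡ 8 (mod 299)
8^2 ≡ 8^2 = 64 ≡ 64 (mod 299)
8^4 ≡ 64^2 = 4096 ≡ 209 (mod 299)
8^8 ≡ 209^2 = 43681 ≡ 27 (mod 299)
8^16 ≡ 27^2 = 729 ≡ 131 (mod 299)
8^32 ≡ 131^2 = 17161 ≡ 118 (mod 299)
8^64 ≡ 118^2 = 13924 ≡ 170 (mod 299)
8^128 ≡ 170^2 = 28900 ≡ 196 (mod 299)
149 = 128 + 16 + 4 + 1 in binary powers of 2.
So 8^149 ≡ 196 · 131 · 209 · 8 ≡ 151 (mod 299).
Squaring chain: 151; never reaches −1, so base 8 is a Miller–Rabin witness that 299 is composite.

151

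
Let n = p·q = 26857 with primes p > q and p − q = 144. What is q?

Since p = q + 144, we have 26857 = q(q + 144), so q² + 144q − 26857 = 0.
Discriminant: 144² + 4·26857 = 20736 + 107428 = 128164; √128164 = 358.
q = (−144 + 358)/2 = 107, and p = q + 144 = 251.
Check: 107 · 251 = 26857.

107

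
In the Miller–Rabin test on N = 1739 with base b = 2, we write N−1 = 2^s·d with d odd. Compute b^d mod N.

1739 − 1 = 1738 = 2^1 · 869, so d = 869.
2^1 ≡ 2 (mod 1739)
2^2 ≡ 2^2 = 4 ≡ 4 (mod 1739)
2^4 ≡ 4^2 = 16 ≡ 16 (mod 1739)
2^8 ≡ 16^2 = 256 ≡ 256 (mod 1739)
2^16 ≡ 256^2 = 65536 ≡ 1193 (mod 1739)
2^32 ≡ 1193^2 = 1423249 ≡ 747 (mod 1739)
2^64 ≡ 747^2 = 558009 ≡ 1529 (mod 1739)
2^128 ≡ 1529^2 = 2337841 ≡ 625 (mod 1739)
2^256 ≡ 625^2 = 390625 ≡ 1089 (mod 1739)
2^512 ≡ 1089^2 = 1185921 ≡ 1662 (mod 1739)
869 = 512 + 256 + 64 + 32 + 4 + 1 in binary powers of 2.
So 2^869 ≡ 1662 · 1089 · 1529 · 747 · 16 · 2 ≡ 1623 (mod 1739).
Squaring chain: 1623; never reaches −1, so base 2 is a Miller–Rabin witness that 1739 is composite.

1623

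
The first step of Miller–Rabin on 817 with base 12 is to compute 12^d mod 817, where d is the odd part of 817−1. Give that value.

512

817 − 1 = 816 = 2^4 · 51, so d = 51.
12^1 ≡ 12 (mod 817)
12^2 ≡ 12^2 = 144 ≡ 144 (mod 817)
12^4 ≡ 144^2 = 20736 ≡ 311 (mod 817)
12^8 ≡ 311^2 = 96721 ≡ 315 (mod 817)
12^16 ≡ 315^2 = 99225 ≡ 368 (mod 817)
12^32 ≡ 368^2 = 135424 ≡ 619 (mod 817)
51 = 32 + 16 + 2 + 1 in binary powers of 2.
So 12^51 ≡ 619 · 368 · 144 · 12 ≡ 512 (mod 817).
Squaring chain: 512 → 704 → 514 → 305; never reaches −1, so base 12 is a Miller–Rabin witness that 817 is composite.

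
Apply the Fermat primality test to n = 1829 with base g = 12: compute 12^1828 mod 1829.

1192

12^1 ≡ 12 (mod 1829)
12^2 ≡ 12^2 = 144 ≡ 144 (mod 1829)
12^4 ≡ 144^2 = 20736 ≡ 617 (mod 1829)
12^8 ≡ 617^2 = 380689 ≡ 257 (mod 1829)
12^16 ≡ 257^2 = 66049 ≡ 205 (mod 1829)
12^32 ≡ 205^2 = 42025 ≡ 1787 (mod 1829)
12^64 ≡ 1787^2 = 3193369 ≡ 1764 (mod 1829)
12^128 ≡ 1764^2 = 3111696 ≡ 567 (mod 1829)
12^256 ≡ 567^2 = 321489 ≡ 1414 (mod 1829)
12^512 ≡ 1414^2 = 1999396 ≡ 299 (mod 1829)
12^1024 ≡ 299^2 = 89401 ≡ 1609 (mod 1829)
1828 = 1024 + 512 + 256 + 32 + 4 in binary powers of 2.
So 12^1828 ≡ 1609 · 299 · 1414 · 1787 · 617 ≡ 1192 (mod 1829).
Since 1192 ≠ 1, base 12 is a Fermat witness: 1829 is composite.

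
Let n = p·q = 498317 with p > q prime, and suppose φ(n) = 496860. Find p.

φ(n) = (p−1)(q−1) = n − (p+q) + 1, so p + q = 498317 − 496860 + 1 = 1458.
p and q are the roots of t² − 1458t + 498317 = 0.
Discriminant: 1458² − 4·498317 = 2125764 − 1993268 = 132496; √132496 = 364.
q = (1458 − 364)/2 = 547, p = (1458 + 364)/2 = 911.
Check: 547 · 911 = 498317.

911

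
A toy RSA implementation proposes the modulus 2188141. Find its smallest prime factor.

2188141 is odd.
Digit sum 25, not divisible by 3.
Ends in 1: not divisible by 5.
7: 2188141 = 7·312591 + 4
11: 2188141 = 11·198921 + 10
13: 2188141 = 13·168318 + 7
17: 2188141 = 17·128714 + 3
19: 2188141 = 19·115165 + 6
23: 2188141 = 23·95136 + 13
29: 2188141 = 29·75453 + 4
31: 2188141 = 31·70585 + 6
37: 2188141 = 37·59138 + 35
41: 2188141 = 41·53369 + 12
43: 2188141 = 43·50887

43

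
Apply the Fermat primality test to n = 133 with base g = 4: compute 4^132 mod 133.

106

4^1 ≡ 4 (mod 133)
4^2 ≡ 4^2 = 16 ≡ 16 (mod 133)
4^4 ≡ 16^2 = 256 ≡ 123 (mod 133)
4^8 ≡ 123^2 = 15129 ≡ 100 (mod 133)
4^16 ≡ 100^2 = 10000 ≡ 25 (mod 133)
4^32 ≡ 25^2 = 625 ≡ 93 (mod 133)
4^64 ≡ 93^2 = 8649 ≡ 4 (mod 133)
4^128 ≡ 4^2 = 16 ≡ 16 (mod 133)
132 = 128 + 4 in binary powers of 2.
So 4^132 ≡ 16 · 123 ≡ 106 (mod 133).
Since 106 ≠ 1, base 4 is a Fermat witness: 133 is composite.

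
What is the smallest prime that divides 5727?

5727 is odd.
Digit sum 21, divisible by 3.

3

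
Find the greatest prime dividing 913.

913 = 11 · 83
83 is prime.
So 913 = 11 · 83; the largest prime factor is 83.

83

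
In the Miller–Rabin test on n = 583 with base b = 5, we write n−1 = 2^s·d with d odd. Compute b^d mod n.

214

583 − 1 = 582 = 2^1 · 291, so d = 291.
5^1 ≡ 5 (mod 583)
5^2 ≡ 5^2 = 25 ≡ 25 (mod 583)
5^4 ≡ 25^2 = 625 ≡ 42 (mod 583)
5^8 ≡ 42^2 = 1764 ≡ 15 (mod 583)
5^16 ≡ 15^2 = 225 ≡ 225 (mod 583)
5^32 ≡ 225^2 = 50625 ≡ 487 (mod 583)
5^64 ≡ 487^2 = 237169 ≡ 471 (mod 583)
5^128 ≡ 471^2 = 221841 ≡ 301 (mod 583)
5^256 ≡ 301^2 = 90601 ≡ 236 (mod 583)
291 = 256 + 32 + 2 + 1 in binary powers of 2.
So 5^291 ≡ 236 · 487 · 25 · 5 ≡ 214 (mod 583).
Squaring chain: 214; never reaches −1, so base 5 is a Miller–Rabin witness that 583 is composite.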